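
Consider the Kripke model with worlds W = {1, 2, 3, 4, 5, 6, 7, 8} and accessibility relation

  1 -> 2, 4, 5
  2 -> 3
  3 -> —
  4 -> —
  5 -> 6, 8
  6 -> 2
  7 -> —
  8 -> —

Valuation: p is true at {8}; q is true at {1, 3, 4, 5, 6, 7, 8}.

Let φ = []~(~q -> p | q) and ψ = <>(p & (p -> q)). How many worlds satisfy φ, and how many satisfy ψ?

5 and 1

For []~(~q -> p | q):
1: successors {2, 4, 5}; ~(~q -> p | q) there: 2:T, 4:F, 5:F. ✗
2: successors {3}; ~(~q -> p | q) there: 3:F. ✗
3: no successors, so []~(~q -> p | q) holds vacuously. ✓
4: no successors, so []~(~q -> p | q) holds vacuously. ✓
5: successors {6, 8}; ~(~q -> p | q) there: 6:F, 8:F. ✗
6: successors {2}; ~(~q -> p | q) there: 2:T. ✓
7: no successors, so []~(~q -> p | q) holds vacuously. ✓
8: no successors, so []~(~q -> p | q) holds vacuously. ✓
— 5 worlds.
For <>(p & (p -> q)):
1: successors {2, 4, 5}; p & (p -> q) there: 2:F, 4:F, 5:F. ✗
2: successors {3}; p & (p -> q) there: 3:F. ✗
3: no successors, so <>(p & (p -> q)) fails. ✗
4: no successors, so <>(p & (p -> q)) fails. ✗
5: successors {6, 8}; p & (p -> q) there: 6:F, 8:T. ✓
6: successors {2}; p & (p -> q) there: 2:F. ✗
7: no successors, so <>(p & (p -> q)) fails. ✗
8: no successors, so <>(p & (p -> q)) fails. ✗
— 1 world.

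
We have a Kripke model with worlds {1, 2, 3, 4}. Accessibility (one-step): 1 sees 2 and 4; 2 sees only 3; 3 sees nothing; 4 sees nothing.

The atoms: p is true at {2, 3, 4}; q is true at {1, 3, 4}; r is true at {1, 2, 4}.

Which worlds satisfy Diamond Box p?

{1, 2}

1: successors {2, 4}; Box p there: 2:T, 4:T. ✓
2: successors {3}; Box p there: 3:T. ✓
3: no successors, so Diamond Box p fails. ✗
4: no successors, so Diamond Box p fails. ✗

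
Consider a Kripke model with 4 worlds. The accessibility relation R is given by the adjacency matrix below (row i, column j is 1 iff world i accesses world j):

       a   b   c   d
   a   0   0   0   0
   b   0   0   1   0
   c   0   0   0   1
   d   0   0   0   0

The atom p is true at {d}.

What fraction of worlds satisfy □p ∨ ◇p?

a: □p is T, ◇p is F. ✓
b: □p is F, ◇p is F. ✗
c: □p is T, ◇p is T. ✓
d: □p is T, ◇p is F. ✓
That's 3 of 4 worlds, so 3/4.

3/4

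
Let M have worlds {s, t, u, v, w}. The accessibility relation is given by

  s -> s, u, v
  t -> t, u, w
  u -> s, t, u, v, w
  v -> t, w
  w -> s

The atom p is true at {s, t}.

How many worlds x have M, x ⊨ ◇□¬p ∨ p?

2

s: ◇□¬p is F, p is T. ✓
t: ◇□¬p is F, p is T. ✓
u: ◇□¬p is F, p is F. ✗
v: ◇□¬p is F, p is F. ✗
w: ◇□¬p is F, p is F. ✗
Satisfying worlds: {s, t}.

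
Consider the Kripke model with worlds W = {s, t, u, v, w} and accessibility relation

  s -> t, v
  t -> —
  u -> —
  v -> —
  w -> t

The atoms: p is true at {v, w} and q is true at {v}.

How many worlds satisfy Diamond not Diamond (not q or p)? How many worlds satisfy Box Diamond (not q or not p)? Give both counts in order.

2 and 3

For Diamond not Diamond (not q or p):
s: successors {t, v}; not Diamond (not q or p) there: t:T, v:T. ✓
t: no successors, so Diamond not Diamond (not q or p) fails. ✗
u: no successors, so Diamond not Diamond (not q or p) fails. ✗
v: no successors, so Diamond not Diamond (not q or p) fails. ✗
w: successors {t}; not Diamond (not q or p) there: t:T. ✓
— 2 worlds.
For Box Diamond (not q or not p):
s: successors {t, v}; Diamond (not q or not p) there: t:F, v:F. ✗
t: no successors, so Box Diamond (not q or not p) holds vacuously. ✓
u: no successors, so Box Diamond (not q or not p) holds vacuously. ✓
v: no successors, so Box Diamond (not q or not p) holds vacuously. ✓
w: successors {t}; Diamond (not q or not p) there: t:F. ✗
— 3 worlds.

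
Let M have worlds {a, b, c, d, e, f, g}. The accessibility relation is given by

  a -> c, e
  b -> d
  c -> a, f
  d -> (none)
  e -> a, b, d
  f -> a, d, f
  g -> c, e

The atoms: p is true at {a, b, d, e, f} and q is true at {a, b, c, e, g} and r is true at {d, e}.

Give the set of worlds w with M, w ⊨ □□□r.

a: successors {c, e}; □□r there: c:F, e:F. ✗
b: successors {d}; □□r there: d:T. ✓
c: successors {a, f}; □□r there: a:F, f:F. ✗
d: no successors, so □□□r holds vacuously. ✓
e: successors {a, b, d}; □□r there: a:F, b:T, d:T. ✗
f: successors {a, d, f}; □□r there: a:F, d:T, f:F. ✗
g: successors {c, e}; □□r there: c:F, e:F. ✗

{b, d}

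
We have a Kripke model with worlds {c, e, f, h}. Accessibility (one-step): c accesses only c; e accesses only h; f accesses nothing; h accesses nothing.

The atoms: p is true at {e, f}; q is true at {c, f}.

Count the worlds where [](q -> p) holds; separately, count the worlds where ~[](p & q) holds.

For [](q -> p):
c: successors {c}; q -> p there: c:F. ✗
e: successors {h}; q -> p there: h:T. ✓
f: no successors, so [](q -> p) holds vacuously. ✓
h: no successors, so [](q -> p) holds vacuously. ✓
— 3 worlds.
For ~[](p & q):
c: [](p & q) is F. ✓
e: [](p & q) is F. ✓
f: [](p & q) is T. ✗
h: [](p & q) is T. ✗
— 2 worlds.

3 and 2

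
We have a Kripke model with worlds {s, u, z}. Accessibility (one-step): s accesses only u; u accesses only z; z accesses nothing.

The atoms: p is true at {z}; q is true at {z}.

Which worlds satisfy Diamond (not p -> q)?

{u}

s: successors {u}; not p -> q there: u:F. ✗
u: successors {z}; not p -> q there: z:T. ✓
z: no successors, so Diamond (not p -> q) fails. ✗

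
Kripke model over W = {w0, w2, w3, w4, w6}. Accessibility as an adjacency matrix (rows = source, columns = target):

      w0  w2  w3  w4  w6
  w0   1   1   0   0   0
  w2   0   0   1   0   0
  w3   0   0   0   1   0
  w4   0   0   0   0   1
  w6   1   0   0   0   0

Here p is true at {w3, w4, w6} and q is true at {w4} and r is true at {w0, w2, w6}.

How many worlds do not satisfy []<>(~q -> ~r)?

w0: successors {w0, w2}; <>(~q -> ~r) there: w0:F, w2:T. ✗
w2: successors {w3}; <>(~q -> ~r) there: w3:T. ✓
w3: successors {w4}; <>(~q -> ~r) there: w4:F. ✗
w4: successors {w6}; <>(~q -> ~r) there: w6:F. ✗
w6: successors {w0}; <>(~q -> ~r) there: w0:F. ✗
Satisfying worlds: {w2}.
So []<>(~q -> ~r) fails at the other 4 worlds.

4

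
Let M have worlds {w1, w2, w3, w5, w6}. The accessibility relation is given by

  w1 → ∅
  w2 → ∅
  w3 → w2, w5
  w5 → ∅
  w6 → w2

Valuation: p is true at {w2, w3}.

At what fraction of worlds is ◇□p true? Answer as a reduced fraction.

w1: no successors, so ◇□p fails. ✗
w2: no successors, so ◇□p fails. ✗
w3: successors {w2, w5}; □p there: w2:T, w5:T. ✓
w5: no successors, so ◇□p fails. ✗
w6: successors {w2}; □p there: w2:T. ✓
That's 2 of 5 worlds, so 2/5.

2/5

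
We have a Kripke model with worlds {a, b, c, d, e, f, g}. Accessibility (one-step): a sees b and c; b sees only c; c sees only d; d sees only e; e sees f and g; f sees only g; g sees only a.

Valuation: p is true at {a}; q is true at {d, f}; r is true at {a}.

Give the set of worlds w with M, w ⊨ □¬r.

a: successors {b, c}; ¬r there: b:T, c:T. ✓
b: successors {c}; ¬r there: c:T. ✓
c: successors {d}; ¬r there: d:T. ✓
d: successors {e}; ¬r there: e:T. ✓
e: successors {f, g}; ¬r there: f:T, g:T. ✓
f: successors {g}; ¬r there: g:T. ✓
g: successors {a}; ¬r there: a:F. ✗

{a, b, c, d, e, f}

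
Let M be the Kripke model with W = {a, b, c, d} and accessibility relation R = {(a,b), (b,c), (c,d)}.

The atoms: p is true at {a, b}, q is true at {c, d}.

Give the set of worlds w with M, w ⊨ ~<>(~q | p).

{b, c, d}

a: <>(~q | p) is T. ✗
b: <>(~q | p) is F. ✓
c: <>(~q | p) is F. ✓
d: <>(~q | p) is F. ✓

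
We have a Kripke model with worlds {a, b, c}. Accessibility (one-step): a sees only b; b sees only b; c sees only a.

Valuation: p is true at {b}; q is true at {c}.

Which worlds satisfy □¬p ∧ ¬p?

{c}

a: □¬p is F, ¬p is T. ✗
b: □¬p is F, ¬p is F. ✗
c: □¬p is T, ¬p is T. ✓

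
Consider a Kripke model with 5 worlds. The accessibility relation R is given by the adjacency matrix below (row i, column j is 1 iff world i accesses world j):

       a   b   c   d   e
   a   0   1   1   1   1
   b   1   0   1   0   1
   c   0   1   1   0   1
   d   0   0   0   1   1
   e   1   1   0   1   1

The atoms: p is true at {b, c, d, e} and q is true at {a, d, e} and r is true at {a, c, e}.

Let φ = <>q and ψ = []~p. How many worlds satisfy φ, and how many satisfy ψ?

For <>q:
a: successors {b, c, d, e}; q there: b:F, c:F, d:T, e:T. ✓
b: successors {a, c, e}; q there: a:T, c:F, e:T. ✓
c: successors {b, c, e}; q there: b:F, c:F, e:T. ✓
d: successors {d, e}; q there: d:T, e:T. ✓
e: successors {a, b, d, e}; q there: a:T, b:F, d:T, e:T. ✓
— 5 worlds.
For []~p:
a: successors {b, c, d, e}; ~p there: b:F, c:F, d:F, e:F. ✗
b: successors {a, c, e}; ~p there: a:T, c:F, e:F. ✗
c: successors {b, c, e}; ~p there: b:F, c:F, e:F. ✗
d: successors {d, e}; ~p there: d:F, e:F. ✗
e: successors {a, b, d, e}; ~p there: a:T, b:F, d:F, e:F. ✗
— 0 worlds.

5 and 0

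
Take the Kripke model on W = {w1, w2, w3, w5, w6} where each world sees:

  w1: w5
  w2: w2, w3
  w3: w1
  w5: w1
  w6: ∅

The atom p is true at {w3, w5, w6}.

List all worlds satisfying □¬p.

{w3, w5, w6}

w1: successors {w5}; ¬p there: w5:F. ✗
w2: successors {w2, w3}; ¬p there: w2:T, w3:F. ✗
w3: successors {w1}; ¬p there: w1:T. ✓
w5: successors {w1}; ¬p there: w1:T. ✓
w6: no successors, so □¬p holds vacuously. ✓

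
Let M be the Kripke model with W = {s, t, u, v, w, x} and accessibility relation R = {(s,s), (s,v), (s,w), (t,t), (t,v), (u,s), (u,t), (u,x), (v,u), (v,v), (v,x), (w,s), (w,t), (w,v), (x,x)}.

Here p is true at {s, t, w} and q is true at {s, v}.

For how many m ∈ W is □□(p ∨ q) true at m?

s: successors {s, v, w}; □(p ∨ q) there: s:T, v:F, w:T. ✗
t: successors {t, v}; □(p ∨ q) there: t:T, v:F. ✗
u: successors {s, t, x}; □(p ∨ q) there: s:T, t:T, x:F. ✗
v: successors {u, v, x}; □(p ∨ q) there: u:F, v:F, x:F. ✗
w: successors {s, t, v}; □(p ∨ q) there: s:T, t:T, v:F. ✗
x: successors {x}; □(p ∨ q) there: x:F. ✗
Satisfying worlds: ∅.

0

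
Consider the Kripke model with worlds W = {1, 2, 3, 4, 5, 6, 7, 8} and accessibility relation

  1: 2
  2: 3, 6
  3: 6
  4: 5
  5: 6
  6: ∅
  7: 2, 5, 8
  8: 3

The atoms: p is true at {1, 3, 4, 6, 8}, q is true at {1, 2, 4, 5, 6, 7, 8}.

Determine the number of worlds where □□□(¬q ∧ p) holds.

6

1: successors {2}; □□(¬q ∧ p) there: 2:F. ✗
2: successors {3, 6}; □□(¬q ∧ p) there: 3:T, 6:T. ✓
3: successors {6}; □□(¬q ∧ p) there: 6:T. ✓
4: successors {5}; □□(¬q ∧ p) there: 5:T. ✓
5: successors {6}; □□(¬q ∧ p) there: 6:T. ✓
6: no successors, so □□□(¬q ∧ p) holds vacuously. ✓
7: successors {2, 5, 8}; □□(¬q ∧ p) there: 2:F, 5:T, 8:F. ✗
8: successors {3}; □□(¬q ∧ p) there: 3:T. ✓
Satisfying worlds: {2, 3, 4, 5, 6, 8}.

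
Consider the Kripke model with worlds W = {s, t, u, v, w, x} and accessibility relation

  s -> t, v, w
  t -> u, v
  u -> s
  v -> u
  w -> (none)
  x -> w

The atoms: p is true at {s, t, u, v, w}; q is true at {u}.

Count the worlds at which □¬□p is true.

1

s: successors {t, v, w}; ¬□p there: t:F, v:F, w:F. ✗
t: successors {u, v}; ¬□p there: u:F, v:F. ✗
u: successors {s}; ¬□p there: s:F. ✗
v: successors {u}; ¬□p there: u:F. ✗
w: no successors, so □¬□p holds vacuously. ✓
x: successors {w}; ¬□p there: w:F. ✗
Satisfying worlds: {w}.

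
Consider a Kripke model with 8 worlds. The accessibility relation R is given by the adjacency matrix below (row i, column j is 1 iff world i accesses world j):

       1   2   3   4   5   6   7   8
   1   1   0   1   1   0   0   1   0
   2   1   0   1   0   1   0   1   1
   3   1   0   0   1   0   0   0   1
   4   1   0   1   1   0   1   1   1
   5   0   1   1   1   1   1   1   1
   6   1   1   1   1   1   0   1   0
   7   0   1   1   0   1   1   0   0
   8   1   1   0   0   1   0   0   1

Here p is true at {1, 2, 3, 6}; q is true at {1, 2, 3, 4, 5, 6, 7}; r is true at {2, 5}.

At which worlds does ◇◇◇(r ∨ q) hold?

1: successors {1, 3, 4, 7}; ◇◇(r ∨ q) there: 1:T, 3:T, 4:T, 7:T. ✓
2: successors {1, 3, 5, 7, 8}; ◇◇(r ∨ q) there: 1:T, 3:T, 5:T, 7:T, 8:T. ✓
3: successors {1, 4, 8}; ◇◇(r ∨ q) there: 1:T, 4:T, 8:T. ✓
4: successors {1, 3, 4, 6, 7, 8}; ◇◇(r ∨ q) there: 1:T, 3:T, 4:T, 6:T, 7:T, 8:T. ✓
5: successors {2, 3, 4, 5, 6, 7, 8}; ◇◇(r ∨ q) there: 2:T, 3:T, 4:T, 5:T, 6:T, 7:T, 8:T. ✓
6: successors {1, 2, 3, 4, 5, 7}; ◇◇(r ∨ q) there: 1:T, 2:T, 3:T, 4:T, 5:T, 7:T. ✓
7: successors {2, 3, 5, 6}; ◇◇(r ∨ q) there: 2:T, 3:T, 5:T, 6:T. ✓
8: successors {1, 2, 5, 8}; ◇◇(r ∨ q) there: 1:T, 2:T, 5:T, 8:T. ✓

{1, 2, 3, 4, 5, 6, 7, 8}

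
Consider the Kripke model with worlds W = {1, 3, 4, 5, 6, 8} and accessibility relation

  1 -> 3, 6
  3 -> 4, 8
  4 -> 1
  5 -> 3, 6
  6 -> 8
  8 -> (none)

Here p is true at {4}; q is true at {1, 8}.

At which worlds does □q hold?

1: successors {3, 6}; q there: 3:F, 6:F. ✗
3: successors {4, 8}; q there: 4:F, 8:T. ✗
4: successors {1}; q there: 1:T. ✓
5: successors {3, 6}; q there: 3:F, 6:F. ✗
6: successors {8}; q there: 8:T. ✓
8: no successors, so □q holds vacuously. ✓

{4, 6, 8}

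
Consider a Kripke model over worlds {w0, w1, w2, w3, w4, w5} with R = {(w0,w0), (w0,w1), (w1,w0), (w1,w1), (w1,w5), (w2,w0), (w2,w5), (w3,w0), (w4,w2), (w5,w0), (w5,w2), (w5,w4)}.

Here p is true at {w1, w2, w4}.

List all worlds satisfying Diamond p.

w0: successors {w0, w1}; p there: w0:F, w1:T. ✓
w1: successors {w0, w1, w5}; p there: w0:F, w1:T, w5:F. ✓
w2: successors {w0, w5}; p there: w0:F, w5:F. ✗
w3: successors {w0}; p there: w0:F. ✗
w4: successors {w2}; p there: w2:T. ✓
w5: successors {w0, w2, w4}; p there: w0:F, w2:T, w4:T. ✓

{w0, w1, w4, w5}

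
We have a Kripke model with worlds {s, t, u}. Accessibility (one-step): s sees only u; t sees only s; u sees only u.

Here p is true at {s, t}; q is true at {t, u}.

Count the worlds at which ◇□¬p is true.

3

s: successors {u}; □¬p there: u:T. ✓
t: successors {s}; □¬p there: s:T. ✓
u: successors {u}; □¬p there: u:T. ✓
Satisfying worlds: {s, t, u}.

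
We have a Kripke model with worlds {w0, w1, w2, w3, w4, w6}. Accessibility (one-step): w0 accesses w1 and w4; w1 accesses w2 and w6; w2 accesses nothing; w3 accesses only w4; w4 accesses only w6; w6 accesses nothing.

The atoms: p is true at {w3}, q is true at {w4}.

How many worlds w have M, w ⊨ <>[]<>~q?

w0: successors {w1, w4}; []<>~q there: w1:F, w4:F. ✗
w1: successors {w2, w6}; []<>~q there: w2:T, w6:T. ✓
w2: no successors, so <>[]<>~q fails. ✗
w3: successors {w4}; []<>~q there: w4:F. ✗
w4: successors {w6}; []<>~q there: w6:T. ✓
w6: no successors, so <>[]<>~q fails. ✗
Satisfying worlds: {w1, w4}.

2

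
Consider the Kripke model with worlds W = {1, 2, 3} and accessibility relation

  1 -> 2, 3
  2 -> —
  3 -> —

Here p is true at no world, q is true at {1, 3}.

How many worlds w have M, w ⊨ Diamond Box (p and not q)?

1

1: successors {2, 3}; Box (p and not q) there: 2:T, 3:T. ✓
2: no successors, so Diamond Box (p and not q) fails. ✗
3: no successors, so Diamond Box (p and not q) fails. ✗
Satisfying worlds: {1}.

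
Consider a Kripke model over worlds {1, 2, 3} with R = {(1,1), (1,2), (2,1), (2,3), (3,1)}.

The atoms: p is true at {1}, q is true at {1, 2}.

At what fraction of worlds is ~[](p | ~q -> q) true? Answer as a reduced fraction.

1/3

1: [](p | ~q -> q) is T. ✗
2: [](p | ~q -> q) is F. ✓
3: [](p | ~q -> q) is T. ✗
That's 1 of 3 worlds, so 1/3.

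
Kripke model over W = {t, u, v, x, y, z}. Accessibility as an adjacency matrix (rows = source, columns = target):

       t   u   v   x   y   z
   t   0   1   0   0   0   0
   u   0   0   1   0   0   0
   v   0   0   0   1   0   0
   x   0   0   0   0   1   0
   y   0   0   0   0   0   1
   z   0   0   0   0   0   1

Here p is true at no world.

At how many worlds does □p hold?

t: successors {u}; p there: u:F. ✗
u: successors {v}; p there: v:F. ✗
v: successors {x}; p there: x:F. ✗
x: successors {y}; p there: y:F. ✗
y: successors {z}; p there: z:F. ✗
z: successors {z}; p there: z:F. ✗
Satisfying worlds: ∅.

0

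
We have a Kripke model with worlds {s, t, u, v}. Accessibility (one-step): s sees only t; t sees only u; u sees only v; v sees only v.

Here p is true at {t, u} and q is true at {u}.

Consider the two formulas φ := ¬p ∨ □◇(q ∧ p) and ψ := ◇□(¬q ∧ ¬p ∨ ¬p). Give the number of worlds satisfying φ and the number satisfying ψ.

2 and 3

For ¬p ∨ □◇(q ∧ p):
s: ¬p is T, □◇(q ∧ p) is T. ✓
t: ¬p is F, □◇(q ∧ p) is F. ✗
u: ¬p is F, □◇(q ∧ p) is F. ✗
v: ¬p is T, □◇(q ∧ p) is F. ✓
— 2 worlds.
For ◇□(¬q ∧ ¬p ∨ ¬p):
s: successors {t}; □(¬q ∧ ¬p ∨ ¬p) there: t:F. ✗
t: successors {u}; □(¬q ∧ ¬p ∨ ¬p) there: u:T. ✓
u: successors {v}; □(¬q ∧ ¬p ∨ ¬p) there: v:T. ✓
v: successors {v}; □(¬q ∧ ¬p ∨ ¬p) there: v:T. ✓
— 3 worlds.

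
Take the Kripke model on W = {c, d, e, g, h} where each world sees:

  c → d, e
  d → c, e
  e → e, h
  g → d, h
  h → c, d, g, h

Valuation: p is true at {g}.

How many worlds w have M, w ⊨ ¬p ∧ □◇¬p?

4

c: ¬p is T, □◇¬p is T. ✓
d: ¬p is T, □◇¬p is T. ✓
e: ¬p is T, □◇¬p is T. ✓
g: ¬p is F, □◇¬p is T. ✗
h: ¬p is T, □◇¬p is T. ✓
Satisfying worlds: {c, d, e, h}.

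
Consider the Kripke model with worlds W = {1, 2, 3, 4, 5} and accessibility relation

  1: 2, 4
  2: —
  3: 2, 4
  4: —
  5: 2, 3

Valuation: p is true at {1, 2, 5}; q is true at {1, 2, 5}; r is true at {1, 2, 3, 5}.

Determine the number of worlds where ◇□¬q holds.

1: successors {2, 4}; □¬q there: 2:T, 4:T. ✓
2: no successors, so ◇□¬q fails. ✗
3: successors {2, 4}; □¬q there: 2:T, 4:T. ✓
4: no successors, so ◇□¬q fails. ✗
5: successors {2, 3}; □¬q there: 2:T, 3:F. ✓
Satisfying worlds: {1, 3, 5}.

3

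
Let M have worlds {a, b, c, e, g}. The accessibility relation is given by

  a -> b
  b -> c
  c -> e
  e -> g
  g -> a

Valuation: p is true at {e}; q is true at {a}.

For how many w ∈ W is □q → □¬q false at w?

a: □q is F, □¬q is T. ✓
b: □q is F, □¬q is T. ✓
c: □q is F, □¬q is T. ✓
e: □q is F, □¬q is T. ✓
g: □q is T, □¬q is F. ✗
Satisfying worlds: {a, b, c, e}.
So □q → □¬q fails at the other 1 world.

1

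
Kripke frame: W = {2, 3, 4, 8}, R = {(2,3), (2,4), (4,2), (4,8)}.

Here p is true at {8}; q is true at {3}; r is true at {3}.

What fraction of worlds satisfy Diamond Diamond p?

1/4

2: successors {3, 4}; Diamond p there: 3:F, 4:T. ✓
3: no successors, so Diamond Diamond p fails. ✗
4: successors {2, 8}; Diamond p there: 2:F, 8:F. ✗
8: no successors, so Diamond Diamond p fails. ✗
That's 1 of 4 worlds, so 1/4.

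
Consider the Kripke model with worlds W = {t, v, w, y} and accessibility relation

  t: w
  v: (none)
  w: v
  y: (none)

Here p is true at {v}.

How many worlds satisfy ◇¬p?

t: successors {w}; ¬p there: w:T. ✓
v: no successors, so ◇¬p fails. ✗
w: successors {v}; ¬p there: v:F. ✗
y: no successors, so ◇¬p fails. ✗
Satisfying worlds: {t}.

1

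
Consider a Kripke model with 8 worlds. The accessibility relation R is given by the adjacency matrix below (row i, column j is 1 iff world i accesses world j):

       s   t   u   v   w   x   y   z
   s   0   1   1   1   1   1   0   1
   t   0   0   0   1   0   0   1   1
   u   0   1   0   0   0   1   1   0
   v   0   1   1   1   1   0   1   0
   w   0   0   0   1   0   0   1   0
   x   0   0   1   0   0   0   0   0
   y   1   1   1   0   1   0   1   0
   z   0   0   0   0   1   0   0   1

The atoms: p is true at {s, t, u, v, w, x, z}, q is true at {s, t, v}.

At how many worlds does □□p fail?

s: successors {t, u, v, w, x, z}; □p there: t:F, u:F, v:F, w:F, x:T, z:T. ✗
t: successors {v, y, z}; □p there: v:F, y:F, z:T. ✗
u: successors {t, x, y}; □p there: t:F, x:T, y:F. ✗
v: successors {t, u, v, w, y}; □p there: t:F, u:F, v:F, w:F, y:F. ✗
w: successors {v, y}; □p there: v:F, y:F. ✗
x: successors {u}; □p there: u:F. ✗
y: successors {s, t, u, w, y}; □p there: s:T, t:F, u:F, w:F, y:F. ✗
z: successors {w, z}; □p there: w:F, z:T. ✗
Satisfying worlds: ∅.
So □□p fails at the other 8 worlds.

8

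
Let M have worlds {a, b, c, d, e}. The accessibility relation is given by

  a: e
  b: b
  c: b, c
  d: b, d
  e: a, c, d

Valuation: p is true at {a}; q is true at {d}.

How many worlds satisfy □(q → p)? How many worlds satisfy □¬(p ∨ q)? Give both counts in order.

3 and 3

For □(q → p):
a: successors {e}; q → p there: e:T. ✓
b: successors {b}; q → p there: b:T. ✓
c: successors {b, c}; q → p there: b:T, c:T. ✓
d: successors {b, d}; q → p there: b:T, d:F. ✗
e: successors {a, c, d}; q → p there: a:T, c:T, d:F. ✗
— 3 worlds.
For □¬(p ∨ q):
a: successors {e}; ¬(p ∨ q) there: e:T. ✓
b: successors {b}; ¬(p ∨ q) there: b:T. ✓
c: successors {b, c}; ¬(p ∨ q) there: b:T, c:T. ✓
d: successors {b, d}; ¬(p ∨ q) there: b:T, d:F. ✗
e: successors {a, c, d}; ¬(p ∨ q) there: a:F, c:T, d:F. ✗
— 3 worlds.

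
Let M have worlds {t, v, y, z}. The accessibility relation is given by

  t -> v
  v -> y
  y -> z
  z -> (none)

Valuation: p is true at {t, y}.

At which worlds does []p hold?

t: successors {v}; p there: v:F. ✗
v: successors {y}; p there: y:T. ✓
y: successors {z}; p there: z:F. ✗
z: no successors, so []p holds vacuously. ✓

{v, z}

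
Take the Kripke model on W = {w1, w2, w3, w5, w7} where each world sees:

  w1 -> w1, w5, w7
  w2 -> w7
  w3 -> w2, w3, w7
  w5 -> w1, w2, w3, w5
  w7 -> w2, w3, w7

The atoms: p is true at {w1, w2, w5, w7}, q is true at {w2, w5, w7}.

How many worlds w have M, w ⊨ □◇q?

w1: successors {w1, w5, w7}; ◇q there: w1:T, w5:T, w7:T. ✓
w2: successors {w7}; ◇q there: w7:T. ✓
w3: successors {w2, w3, w7}; ◇q there: w2:T, w3:T, w7:T. ✓
w5: successors {w1, w2, w3, w5}; ◇q there: w1:T, w2:T, w3:T, w5:T. ✓
w7: successors {w2, w3, w7}; ◇q there: w2:T, w3:T, w7:T. ✓
Satisfying worlds: {w1, w2, w3, w5, w7}.

5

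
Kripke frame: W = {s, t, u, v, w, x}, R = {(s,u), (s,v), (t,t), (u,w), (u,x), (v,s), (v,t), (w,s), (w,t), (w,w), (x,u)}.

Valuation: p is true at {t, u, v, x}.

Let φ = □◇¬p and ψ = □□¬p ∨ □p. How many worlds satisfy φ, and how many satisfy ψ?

2 and 3

For □◇¬p:
s: successors {u, v}; ◇¬p there: u:T, v:T. ✓
t: successors {t}; ◇¬p there: t:F. ✗
u: successors {w, x}; ◇¬p there: w:T, x:F. ✗
v: successors {s, t}; ◇¬p there: s:F, t:F. ✗
w: successors {s, t, w}; ◇¬p there: s:F, t:F, w:T. ✗
x: successors {u}; ◇¬p there: u:T. ✓
— 2 worlds.
For □□¬p ∨ □p:
s: □□¬p is F, □p is T. ✓
t: □□¬p is F, □p is T. ✓
u: □□¬p is F, □p is F. ✗
v: □□¬p is F, □p is F. ✗
w: □□¬p is F, □p is F. ✗
x: □□¬p is F, □p is T. ✓
— 3 worlds.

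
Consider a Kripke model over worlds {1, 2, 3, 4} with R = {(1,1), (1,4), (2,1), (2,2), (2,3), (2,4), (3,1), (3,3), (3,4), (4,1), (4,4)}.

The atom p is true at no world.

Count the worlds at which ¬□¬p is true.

0

1: □¬p is T. ✗
2: □¬p is T. ✗
3: □¬p is T. ✗
4: □¬p is T. ✗
Satisfying worlds: ∅.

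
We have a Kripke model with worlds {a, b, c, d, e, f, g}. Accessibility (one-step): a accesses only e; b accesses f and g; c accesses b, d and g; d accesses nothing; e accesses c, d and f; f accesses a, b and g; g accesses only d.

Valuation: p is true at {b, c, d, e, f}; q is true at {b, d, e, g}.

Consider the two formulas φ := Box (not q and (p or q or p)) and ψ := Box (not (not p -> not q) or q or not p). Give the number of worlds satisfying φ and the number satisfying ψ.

For Box (not q and (p or q or p)):
a: successors {e}; not q and (p or q or p) there: e:F. ✗
b: successors {f, g}; not q and (p or q or p) there: f:T, g:F. ✗
c: successors {b, d, g}; not q and (p or q or p) there: b:F, d:F, g:F. ✗
d: no successors, so Box (not q and (p or q or p)) holds vacuously. ✓
e: successors {c, d, f}; not q and (p or q or p) there: c:T, d:F, f:T. ✗
f: successors {a, b, g}; not q and (p or q or p) there: a:F, b:F, g:F. ✗
g: successors {d}; not q and (p or q or p) there: d:F. ✗
— 1 world.
For Box (not (not p -> not q) or q or not p):
a: successors {e}; not (not p -> not q) or q or not p there: e:T. ✓
b: successors {f, g}; not (not p -> not q) or q or not p there: f:F, g:T. ✗
c: successors {b, d, g}; not (not p -> not q) or q or not p there: b:T, d:T, g:T. ✓
d: no successors, so Box (not (not p -> not q) or q or not p) holds vacuously. ✓
e: successors {c, d, f}; not (not p -> not q) or q or not p there: c:F, d:T, f:F. ✗
f: successors {a, b, g}; not (not p -> not q) or q or not p there: a:T, b:T, g:T. ✓
g: successors {d}; not (not p -> not q) or q or not p there: d:T. ✓
— 5 worlds.

1 and 5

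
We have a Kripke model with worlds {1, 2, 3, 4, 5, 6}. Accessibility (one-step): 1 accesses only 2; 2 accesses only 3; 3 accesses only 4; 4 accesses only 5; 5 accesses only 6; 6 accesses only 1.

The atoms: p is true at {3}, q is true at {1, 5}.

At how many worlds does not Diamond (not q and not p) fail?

1: Diamond (not q and not p) is T. ✗
2: Diamond (not q and not p) is F. ✓
3: Diamond (not q and not p) is T. ✗
4: Diamond (not q and not p) is F. ✓
5: Diamond (not q and not p) is T. ✗
6: Diamond (not q and not p) is F. ✓
Satisfying worlds: {2, 4, 6}.
So not Diamond (not q and not p) fails at the other 3 worlds.

3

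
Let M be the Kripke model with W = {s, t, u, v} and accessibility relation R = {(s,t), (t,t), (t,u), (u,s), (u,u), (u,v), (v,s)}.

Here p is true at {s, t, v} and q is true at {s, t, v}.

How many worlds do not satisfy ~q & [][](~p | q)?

s: ~q is F, [][](~p | q) is T. ✗
t: ~q is F, [][](~p | q) is T. ✗
u: ~q is T, [][](~p | q) is T. ✓
v: ~q is F, [][](~p | q) is T. ✗
Satisfying worlds: {u}.
So ~q & [][](~p | q) fails at the other 3 worlds.

3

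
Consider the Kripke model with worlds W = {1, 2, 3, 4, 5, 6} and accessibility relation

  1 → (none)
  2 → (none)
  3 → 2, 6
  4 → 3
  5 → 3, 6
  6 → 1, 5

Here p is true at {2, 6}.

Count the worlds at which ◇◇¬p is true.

1: no successors, so ◇◇¬p fails. ✗
2: no successors, so ◇◇¬p fails. ✗
3: successors {2, 6}; ◇¬p there: 2:F, 6:T. ✓
4: successors {3}; ◇¬p there: 3:F. ✗
5: successors {3, 6}; ◇¬p there: 3:F, 6:T. ✓
6: successors {1, 5}; ◇¬p there: 1:F, 5:T. ✓
Satisfying worlds: {3, 5, 6}.

3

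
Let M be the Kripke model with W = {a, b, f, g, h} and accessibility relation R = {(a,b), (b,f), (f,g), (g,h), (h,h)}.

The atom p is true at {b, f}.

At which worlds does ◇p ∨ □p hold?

a: ◇p is T, □p is T. ✓
b: ◇p is T, □p is T. ✓
f: ◇p is F, □p is F. ✗
g: ◇p is F, □p is F. ✗
h: ◇p is F, □p is F. ✗

{a, b}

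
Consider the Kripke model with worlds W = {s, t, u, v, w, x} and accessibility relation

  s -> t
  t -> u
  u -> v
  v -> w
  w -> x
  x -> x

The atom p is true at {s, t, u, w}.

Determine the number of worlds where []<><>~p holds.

s: successors {t}; <><>~p there: t:T. ✓
t: successors {u}; <><>~p there: u:F. ✗
u: successors {v}; <><>~p there: v:T. ✓
v: successors {w}; <><>~p there: w:T. ✓
w: successors {x}; <><>~p there: x:T. ✓
x: successors {x}; <><>~p there: x:T. ✓
Satisfying worlds: {s, u, v, w, x}.

5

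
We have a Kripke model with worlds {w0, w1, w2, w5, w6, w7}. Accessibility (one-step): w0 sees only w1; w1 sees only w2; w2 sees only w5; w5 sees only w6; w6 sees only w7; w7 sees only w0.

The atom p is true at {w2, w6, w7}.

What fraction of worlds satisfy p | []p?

5/6

w0: p is F, []p is F. ✗
w1: p is F, []p is T. ✓
w2: p is T, []p is F. ✓
w5: p is F, []p is T. ✓
w6: p is T, []p is T. ✓
w7: p is T, []p is F. ✓
That's 5 of 6 worlds, so 5/6.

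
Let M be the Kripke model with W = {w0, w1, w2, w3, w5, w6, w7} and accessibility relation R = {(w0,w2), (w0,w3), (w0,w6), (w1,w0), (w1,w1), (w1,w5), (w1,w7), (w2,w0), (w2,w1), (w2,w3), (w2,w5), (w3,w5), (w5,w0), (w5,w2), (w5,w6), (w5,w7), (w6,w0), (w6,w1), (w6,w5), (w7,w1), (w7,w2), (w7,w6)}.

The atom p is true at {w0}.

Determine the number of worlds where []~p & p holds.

1

w0: []~p is T, p is T. ✓
w1: []~p is F, p is F. ✗
w2: []~p is F, p is F. ✗
w3: []~p is T, p is F. ✗
w5: []~p is F, p is F. ✗
w6: []~p is F, p is F. ✗
w7: []~p is T, p is F. ✗
Satisfying worlds: {w0}.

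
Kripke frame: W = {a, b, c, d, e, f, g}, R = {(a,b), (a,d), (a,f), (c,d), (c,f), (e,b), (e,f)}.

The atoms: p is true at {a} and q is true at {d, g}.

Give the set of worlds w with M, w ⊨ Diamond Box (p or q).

a: successors {b, d, f}; Box (p or q) there: b:T, d:T, f:T. ✓
b: no successors, so Diamond Box (p or q) fails. ✗
c: successors {d, f}; Box (p or q) there: d:T, f:T. ✓
d: no successors, so Diamond Box (p or q) fails. ✗
e: successors {b, f}; Box (p or q) there: b:T, f:T. ✓
f: no successors, so Diamond Box (p or q) fails. ✗
g: no successors, so Diamond Box (p or q) fails. ✗

{a, c, e}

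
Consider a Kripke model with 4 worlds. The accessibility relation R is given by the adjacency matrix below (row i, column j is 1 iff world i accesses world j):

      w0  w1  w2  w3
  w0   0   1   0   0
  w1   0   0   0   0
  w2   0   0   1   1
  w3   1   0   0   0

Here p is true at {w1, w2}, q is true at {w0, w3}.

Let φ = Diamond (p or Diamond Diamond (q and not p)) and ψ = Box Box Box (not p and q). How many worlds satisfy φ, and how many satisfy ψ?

2 and 3

For Diamond (p or Diamond Diamond (q and not p)):
w0: successors {w1}; p or Diamond Diamond (q and not p) there: w1:T. ✓
w1: no successors, so Diamond (p or Diamond Diamond (q and not p)) fails. ✗
w2: successors {w2, w3}; p or Diamond Diamond (q and not p) there: w2:T, w3:F. ✓
w3: successors {w0}; p or Diamond Diamond (q and not p) there: w0:F. ✗
— 2 worlds.
For Box Box Box (not p and q):
w0: successors {w1}; Box Box (not p and q) there: w1:T. ✓
w1: no successors, so Box Box Box (not p and q) holds vacuously. ✓
w2: successors {w2, w3}; Box Box (not p and q) there: w2:F, w3:F. ✗
w3: successors {w0}; Box Box (not p and q) there: w0:T. ✓
— 3 worlds.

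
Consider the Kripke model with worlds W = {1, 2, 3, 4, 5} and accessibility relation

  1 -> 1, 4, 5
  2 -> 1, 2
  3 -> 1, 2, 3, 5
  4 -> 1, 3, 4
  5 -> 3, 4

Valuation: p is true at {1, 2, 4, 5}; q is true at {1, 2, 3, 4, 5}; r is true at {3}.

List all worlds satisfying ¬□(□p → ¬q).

1: □(□p → ¬q) is F. ✓
2: □(□p → ¬q) is F. ✓
3: □(□p → ¬q) is F. ✓
4: □(□p → ¬q) is F. ✓
5: □(□p → ¬q) is T. ✗

{1, 2, 3, 4}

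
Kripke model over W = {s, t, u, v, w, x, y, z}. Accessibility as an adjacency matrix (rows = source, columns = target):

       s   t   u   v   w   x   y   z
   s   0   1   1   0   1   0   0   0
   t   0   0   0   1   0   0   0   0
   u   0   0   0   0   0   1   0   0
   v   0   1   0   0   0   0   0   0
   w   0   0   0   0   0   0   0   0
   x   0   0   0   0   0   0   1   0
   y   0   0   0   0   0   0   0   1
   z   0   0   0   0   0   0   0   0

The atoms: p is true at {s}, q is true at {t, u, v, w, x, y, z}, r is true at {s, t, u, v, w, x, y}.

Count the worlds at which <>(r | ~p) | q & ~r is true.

s: <>(r | ~p) is T, q & ~r is F. ✓
t: <>(r | ~p) is T, q & ~r is F. ✓
u: <>(r | ~p) is T, q & ~r is F. ✓
v: <>(r | ~p) is T, q & ~r is F. ✓
w: <>(r | ~p) is F, q & ~r is F. ✗
x: <>(r | ~p) is T, q & ~r is F. ✓
y: <>(r | ~p) is T, q & ~r is F. ✓
z: <>(r | ~p) is F, q & ~r is T. ✓
Satisfying worlds: {s, t, u, v, x, y, z}.

7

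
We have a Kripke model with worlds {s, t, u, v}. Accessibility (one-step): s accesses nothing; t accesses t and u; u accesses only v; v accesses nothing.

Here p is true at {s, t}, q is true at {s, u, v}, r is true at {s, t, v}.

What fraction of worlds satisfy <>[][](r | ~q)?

s: no successors, so <>[][](r | ~q) fails. ✗
t: successors {t, u}; [][](r | ~q) there: t:F, u:T. ✓
u: successors {v}; [][](r | ~q) there: v:T. ✓
v: no successors, so <>[][](r | ~q) fails. ✗
That's 2 of 4 worlds, so 2/4 = 1/2.

1/2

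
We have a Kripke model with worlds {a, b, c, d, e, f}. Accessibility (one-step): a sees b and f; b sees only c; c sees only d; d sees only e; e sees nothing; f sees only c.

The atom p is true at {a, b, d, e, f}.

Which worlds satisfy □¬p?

a: successors {b, f}; ¬p there: b:F, f:F. ✗
b: successors {c}; ¬p there: c:T. ✓
c: successors {d}; ¬p there: d:F. ✗
d: successors {e}; ¬p there: e:F. ✗
e: no successors, so □¬p holds vacuously. ✓
f: successors {c}; ¬p there: c:T. ✓

{b, e, f}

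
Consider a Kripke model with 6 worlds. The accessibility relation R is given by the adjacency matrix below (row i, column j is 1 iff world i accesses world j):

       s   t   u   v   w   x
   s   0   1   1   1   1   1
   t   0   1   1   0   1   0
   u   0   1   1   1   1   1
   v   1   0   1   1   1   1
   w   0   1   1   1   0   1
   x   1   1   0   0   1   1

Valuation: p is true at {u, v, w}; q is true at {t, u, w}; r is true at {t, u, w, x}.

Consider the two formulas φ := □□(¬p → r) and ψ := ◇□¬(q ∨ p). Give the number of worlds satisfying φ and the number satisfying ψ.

1 and 0

For □□(¬p → r):
s: successors {t, u, v, w, x}; □(¬p → r) there: t:T, u:T, v:F, w:T, x:F. ✗
t: successors {t, u, w}; □(¬p → r) there: t:T, u:T, w:T. ✓
u: successors {t, u, v, w, x}; □(¬p → r) there: t:T, u:T, v:F, w:T, x:F. ✗
v: successors {s, u, v, w, x}; □(¬p → r) there: s:T, u:T, v:F, w:T, x:F. ✗
w: successors {t, u, v, x}; □(¬p → r) there: t:T, u:T, v:F, x:F. ✗
x: successors {s, t, w, x}; □(¬p → r) there: s:T, t:T, w:T, x:F. ✗
— 1 world.
For ◇□¬(q ∨ p):
s: successors {t, u, v, w, x}; □¬(q ∨ p) there: t:F, u:F, v:F, w:F, x:F. ✗
t: successors {t, u, w}; □¬(q ∨ p) there: t:F, u:F, w:F. ✗
u: successors {t, u, v, w, x}; □¬(q ∨ p) there: t:F, u:F, v:F, w:F, x:F. ✗
v: successors {s, u, v, w, x}; □¬(q ∨ p) there: s:F, u:F, v:F, w:F, x:F. ✗
w: successors {t, u, v, x}; □¬(q ∨ p) there: t:F, u:F, v:F, x:F. ✗
x: successors {s, t, w, x}; □¬(q ∨ p) there: s:F, t:F, w:F, x:F. ✗
— 0 worlds.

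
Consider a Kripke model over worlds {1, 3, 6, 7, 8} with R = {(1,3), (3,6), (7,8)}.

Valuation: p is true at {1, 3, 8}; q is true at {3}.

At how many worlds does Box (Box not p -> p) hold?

1: successors {3}; Box not p -> p there: 3:T. ✓
3: successors {6}; Box not p -> p there: 6:F. ✗
6: no successors, so Box (Box not p -> p) holds vacuously. ✓
7: successors {8}; Box not p -> p there: 8:T. ✓
8: no successors, so Box (Box not p -> p) holds vacuously. ✓
Satisfying worlds: {1, 6, 7, 8}.

4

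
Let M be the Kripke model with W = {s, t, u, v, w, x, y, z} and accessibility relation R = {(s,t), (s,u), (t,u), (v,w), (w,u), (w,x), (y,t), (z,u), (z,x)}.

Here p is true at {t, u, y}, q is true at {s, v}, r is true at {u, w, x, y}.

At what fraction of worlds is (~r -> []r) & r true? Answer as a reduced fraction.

1/2

s: ~r -> []r is F, r is F. ✗
t: ~r -> []r is T, r is F. ✗
u: ~r -> []r is T, r is T. ✓
v: ~r -> []r is T, r is F. ✗
w: ~r -> []r is T, r is T. ✓
x: ~r -> []r is T, r is T. ✓
y: ~r -> []r is T, r is T. ✓
z: ~r -> []r is T, r is F. ✗
That's 4 of 8 worlds, so 4/8 = 1/2.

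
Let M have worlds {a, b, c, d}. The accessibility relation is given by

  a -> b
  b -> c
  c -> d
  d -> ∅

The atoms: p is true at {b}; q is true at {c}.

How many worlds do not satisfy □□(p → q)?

0

a: successors {b}; □(p → q) there: b:T. ✓
b: successors {c}; □(p → q) there: c:T. ✓
c: successors {d}; □(p → q) there: d:T. ✓
d: no successors, so □□(p → q) holds vacuously. ✓
Satisfying worlds: {a, b, c, d}.
So □□(p → q) fails at the other 0 worlds.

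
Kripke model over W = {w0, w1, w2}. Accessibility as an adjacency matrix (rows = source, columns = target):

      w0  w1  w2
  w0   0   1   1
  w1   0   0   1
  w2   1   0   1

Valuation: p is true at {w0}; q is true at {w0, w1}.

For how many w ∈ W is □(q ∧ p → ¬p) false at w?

w0: successors {w1, w2}; q ∧ p → ¬p there: w1:T, w2:T. ✓
w1: successors {w2}; q ∧ p → ¬p there: w2:T. ✓
w2: successors {w0, w2}; q ∧ p → ¬p there: w0:F, w2:T. ✗
Satisfying worlds: {w0, w1}.
So □(q ∧ p → ¬p) fails at the other 1 world.

1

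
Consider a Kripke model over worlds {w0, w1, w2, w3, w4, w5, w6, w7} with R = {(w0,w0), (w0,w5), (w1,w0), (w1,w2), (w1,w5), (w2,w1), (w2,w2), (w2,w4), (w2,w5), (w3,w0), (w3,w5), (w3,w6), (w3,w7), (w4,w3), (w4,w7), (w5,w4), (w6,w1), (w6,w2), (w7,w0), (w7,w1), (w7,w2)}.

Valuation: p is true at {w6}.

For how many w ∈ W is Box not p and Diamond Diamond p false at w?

w0: Box not p is T, Diamond Diamond p is F. ✗
w1: Box not p is T, Diamond Diamond p is F. ✗
w2: Box not p is T, Diamond Diamond p is F. ✗
w3: Box not p is F, Diamond Diamond p is F. ✗
w4: Box not p is T, Diamond Diamond p is T. ✓
w5: Box not p is T, Diamond Diamond p is F. ✗
w6: Box not p is T, Diamond Diamond p is F. ✗
w7: Box not p is T, Diamond Diamond p is F. ✗
Satisfying worlds: {w4}.
So Box not p and Diamond Diamond p fails at the other 7 worlds.

7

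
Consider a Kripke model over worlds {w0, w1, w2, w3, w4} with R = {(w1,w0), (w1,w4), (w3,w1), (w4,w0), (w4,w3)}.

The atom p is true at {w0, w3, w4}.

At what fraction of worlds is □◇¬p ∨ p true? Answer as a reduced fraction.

w0: □◇¬p is T, p is T. ✓
w1: □◇¬p is F, p is F. ✗
w2: □◇¬p is T, p is F. ✓
w3: □◇¬p is F, p is T. ✓
w4: □◇¬p is F, p is T. ✓
That's 4 of 5 worlds, so 4/5.

4/5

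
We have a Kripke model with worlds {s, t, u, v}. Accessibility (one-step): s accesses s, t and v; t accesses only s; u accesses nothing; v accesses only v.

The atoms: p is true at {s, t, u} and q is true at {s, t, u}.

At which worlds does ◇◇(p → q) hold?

{s, t, v}

s: successors {s, t, v}; ◇(p → q) there: s:T, t:T, v:T. ✓
t: successors {s}; ◇(p → q) there: s:T. ✓
u: no successors, so ◇◇(p → q) fails. ✗
v: successors {v}; ◇(p → q) there: v:T. ✓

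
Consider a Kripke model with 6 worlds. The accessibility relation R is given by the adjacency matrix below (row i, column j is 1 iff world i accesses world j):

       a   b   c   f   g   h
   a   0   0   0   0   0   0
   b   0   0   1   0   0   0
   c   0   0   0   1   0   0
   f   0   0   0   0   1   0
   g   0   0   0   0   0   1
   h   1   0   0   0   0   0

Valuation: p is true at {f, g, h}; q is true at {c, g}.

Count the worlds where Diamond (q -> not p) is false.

a: no successors, so Diamond (q -> not p) fails. ✗
b: successors {c}; q -> not p there: c:T. ✓
c: successors {f}; q -> not p there: f:T. ✓
f: successors {g}; q -> not p there: g:F. ✗
g: successors {h}; q -> not p there: h:T. ✓
h: successors {a}; q -> not p there: a:T. ✓
Satisfying worlds: {b, c, g, h}.
So Diamond (q -> not p) fails at the other 2 worlds.

2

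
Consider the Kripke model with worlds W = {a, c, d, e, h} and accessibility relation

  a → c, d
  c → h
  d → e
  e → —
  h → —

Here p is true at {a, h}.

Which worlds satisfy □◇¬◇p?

a: successors {c, d}; ◇¬◇p there: c:T, d:T. ✓
c: successors {h}; ◇¬◇p there: h:F. ✗
d: successors {e}; ◇¬◇p there: e:F. ✗
e: no successors, so □◇¬◇p holds vacuously. ✓
h: no successors, so □◇¬◇p holds vacuously. ✓

{a, e, h}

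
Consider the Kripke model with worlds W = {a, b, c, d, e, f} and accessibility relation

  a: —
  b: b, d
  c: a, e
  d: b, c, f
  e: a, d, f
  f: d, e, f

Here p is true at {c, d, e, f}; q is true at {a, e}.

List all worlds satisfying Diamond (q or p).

{b, c, d, e, f}

a: no successors, so Diamond (q or p) fails. ✗
b: successors {b, d}; q or p there: b:F, d:T. ✓
c: successors {a, e}; q or p there: a:T, e:T. ✓
d: successors {b, c, f}; q or p there: b:F, c:T, f:T. ✓
e: successors {a, d, f}; q or p there: a:T, d:T, f:T. ✓
f: successors {d, e, f}; q or p there: d:T, e:T, f:T. ✓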